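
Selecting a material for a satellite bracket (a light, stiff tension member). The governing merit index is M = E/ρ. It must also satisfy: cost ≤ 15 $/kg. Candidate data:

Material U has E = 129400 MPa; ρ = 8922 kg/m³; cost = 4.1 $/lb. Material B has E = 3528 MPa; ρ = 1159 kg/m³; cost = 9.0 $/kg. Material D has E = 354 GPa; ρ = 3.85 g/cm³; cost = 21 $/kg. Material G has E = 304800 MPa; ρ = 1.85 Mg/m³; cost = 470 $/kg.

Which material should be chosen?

material U

Screen on constraints: cost ≤ 15 $/kg. Survivors: material U, material B.
After converting to SI:
  material U: E = 129.4 GPa, ρ = 8922 kg/m³
  material B: E = 3.528 GPa, ρ = 1159 kg/m³
  material U: M = 14.5 MN·m/kg
  material B: M = 3.04 MN·m/kg
Highest index: material U.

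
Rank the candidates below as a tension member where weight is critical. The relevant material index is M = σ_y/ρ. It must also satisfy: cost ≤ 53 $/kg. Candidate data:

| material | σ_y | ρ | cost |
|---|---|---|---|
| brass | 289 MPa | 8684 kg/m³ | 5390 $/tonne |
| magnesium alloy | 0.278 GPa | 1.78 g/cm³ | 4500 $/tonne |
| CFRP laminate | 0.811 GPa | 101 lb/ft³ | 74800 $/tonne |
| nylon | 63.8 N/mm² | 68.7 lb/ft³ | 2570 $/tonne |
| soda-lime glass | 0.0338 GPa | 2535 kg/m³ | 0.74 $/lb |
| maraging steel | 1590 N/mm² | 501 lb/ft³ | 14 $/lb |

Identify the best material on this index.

Screen on constraints: cost ≤ 53 $/kg. Survivors: brass, magnesium alloy, nylon, soda-lime glass, maraging steel.
Putting every candidate on a common basis:
  brass: σ_y = 289.0 MPa, ρ = 8684 kg/m³
  magnesium alloy: σ_y = 278.0 MPa, ρ = 1780 kg/m³
  nylon: σ_y = 63.80 MPa, ρ = 1100 kg/m³
  soda-lime glass: σ_y = 33.80 MPa, ρ = 2535 kg/m³
  maraging steel: σ_y = 1590 MPa, ρ = 8025 kg/m³
  maraging steel: M = 198 kN·m/kg
  magnesium alloy: M = 156 kN·m/kg
  nylon: M = 58.0 kN·m/kg
  brass: M = 33.3 kN·m/kg
  soda-lime glass: M = 13.3 kN·m/kg
Highest index: maraging steel.

maraging steel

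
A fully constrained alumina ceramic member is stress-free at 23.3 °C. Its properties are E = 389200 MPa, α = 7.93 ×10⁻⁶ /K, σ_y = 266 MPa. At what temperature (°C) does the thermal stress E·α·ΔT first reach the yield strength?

109 °C

E = 389200 MPa = 389.2 GPa.
E·α·ΔT = 266.0 MPa ⇒ ΔT = 266.0 / (389.2×10³ × 7.93×10⁻⁶) = 86.19 K.
T = 23.3 + 86.19 = 109.5 °C.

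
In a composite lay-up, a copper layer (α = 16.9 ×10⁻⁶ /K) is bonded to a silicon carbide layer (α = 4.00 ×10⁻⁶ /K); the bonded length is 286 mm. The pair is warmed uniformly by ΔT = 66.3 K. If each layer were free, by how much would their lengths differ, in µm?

245 µm

Δα = |16.9 − 4.00|×10⁻⁶/K = 12.9×10⁻⁶/K.
ΔL_mismatch = Δα·L·ΔT = 12.9×10⁻⁶ × 286.0 mm × 66.3 K = 245 µm.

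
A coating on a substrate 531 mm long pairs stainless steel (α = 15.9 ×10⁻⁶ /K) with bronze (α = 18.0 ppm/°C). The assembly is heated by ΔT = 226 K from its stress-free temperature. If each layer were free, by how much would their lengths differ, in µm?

Δα = |15.9 − 18.0|×10⁻⁶/K = 2.10×10⁻⁶/K.
ΔL_mismatch = Δα·L·ΔT = 2.10×10⁻⁶ × 531.0 mm × 226.0 K = 252 µm.

252 µm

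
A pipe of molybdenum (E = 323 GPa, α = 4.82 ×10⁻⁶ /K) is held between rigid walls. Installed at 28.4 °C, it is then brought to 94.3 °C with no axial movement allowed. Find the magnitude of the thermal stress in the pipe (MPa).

ΔT = 65.90 K. Constrained thermal stress σ = E·α·ΔT = 323.0×10³ MPa × 4.82×10⁻⁶ × 65.90 = 103 MPa (compressive).

103 MPa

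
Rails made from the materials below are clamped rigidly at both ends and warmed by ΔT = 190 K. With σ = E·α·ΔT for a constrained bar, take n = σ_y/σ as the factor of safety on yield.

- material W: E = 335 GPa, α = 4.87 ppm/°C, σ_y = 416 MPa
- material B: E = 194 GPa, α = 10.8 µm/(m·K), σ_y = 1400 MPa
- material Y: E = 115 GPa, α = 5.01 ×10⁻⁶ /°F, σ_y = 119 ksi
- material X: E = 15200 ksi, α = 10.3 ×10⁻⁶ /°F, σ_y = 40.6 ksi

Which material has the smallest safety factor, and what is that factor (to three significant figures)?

material X, n = 0.758

In consistent units (E in GPa, α in ×10⁻⁶/K, σ_y in MPa):
  material W: E = 335.0, α = 4.87, σ_y = 416.0 → σ = 310 MPa, n = 1.34
  material B: E = 194.0, α = 10.8, σ_y = 1400 → σ = 398 MPa, n = 3.52
  material Y: E = 115.0, α = 9.02, σ_y = 820.5 → σ = 197 MPa, n = 4.16
  material X: E = 104.8, α = 18.5, σ_y = 279.9 → σ = 369 MPa, n = 0.758
Material X has the lowest safety factor, n = 0.758.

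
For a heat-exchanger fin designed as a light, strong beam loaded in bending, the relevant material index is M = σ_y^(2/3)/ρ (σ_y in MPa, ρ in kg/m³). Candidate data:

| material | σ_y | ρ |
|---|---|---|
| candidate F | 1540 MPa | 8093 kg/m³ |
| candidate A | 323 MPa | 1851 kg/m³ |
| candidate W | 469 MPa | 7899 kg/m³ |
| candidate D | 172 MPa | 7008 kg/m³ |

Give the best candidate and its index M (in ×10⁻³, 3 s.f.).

candidate A, M = 25.4×10⁻³

Per-candidate index values:
  candidate A: M = 25.4×10⁻³
  candidate F: M = 16.5×10⁻³
  candidate W: M = 7.64×10⁻³
  candidate D: M = 4.41×10⁻³
Highest index: candidate A.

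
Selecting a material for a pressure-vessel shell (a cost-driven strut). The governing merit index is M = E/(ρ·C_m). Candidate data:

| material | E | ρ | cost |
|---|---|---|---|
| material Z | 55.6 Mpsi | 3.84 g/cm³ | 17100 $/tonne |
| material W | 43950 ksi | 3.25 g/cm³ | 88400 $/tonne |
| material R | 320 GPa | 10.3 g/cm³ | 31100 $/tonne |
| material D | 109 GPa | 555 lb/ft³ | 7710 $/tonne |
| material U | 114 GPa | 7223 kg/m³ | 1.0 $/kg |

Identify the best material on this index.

material U

Convert each candidate to consistent units, then evaluate M:
  material Z: E = 383.3 GPa, ρ = 3840 kg/m³, cost = 17.10 $/kg
  material W: E = 303.0 GPa, ρ = 3250 kg/m³, cost = 88.40 $/kg
  material R: E = 320.0 GPa, ρ = 10300 kg/m³, cost = 31.10 $/kg
  material D: E = 109.0 GPa, ρ = 8890 kg/m³, cost = 7.710 $/kg
  material U: E = 114.0 GPa, ρ = 7223 kg/m³, cost = 1.000 $/kg
  material U: M = 15.8 MN·m per $
  material Z: M = 5.84 MN·m per $
  material D: M = 1.59 MN·m per $
  material W: M = 1.05 MN·m per $
  material R: M = 0.999 MN·m per $
Highest index: material U.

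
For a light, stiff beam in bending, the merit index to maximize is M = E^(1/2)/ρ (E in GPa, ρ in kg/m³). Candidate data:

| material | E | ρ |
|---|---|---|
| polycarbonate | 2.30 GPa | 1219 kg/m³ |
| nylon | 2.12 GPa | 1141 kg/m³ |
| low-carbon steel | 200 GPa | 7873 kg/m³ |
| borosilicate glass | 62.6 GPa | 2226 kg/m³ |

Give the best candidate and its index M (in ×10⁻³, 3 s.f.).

borosilicate glass, M = 3.55×10⁻³

Evaluate M for each candidate:
  borosilicate glass: M = 3.55×10⁻³
  low-carbon steel: M = 1.80×10⁻³
  nylon: M = 1.28×10⁻³
  polycarbonate: M = 1.24×10⁻³
Borosilicate glass ranks first.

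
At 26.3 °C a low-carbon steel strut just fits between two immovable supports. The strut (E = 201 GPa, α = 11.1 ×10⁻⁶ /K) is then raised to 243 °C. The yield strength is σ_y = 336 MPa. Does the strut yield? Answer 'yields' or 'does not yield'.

yields

ΔT = 216.7 K. Constrained thermal stress σ = E·α·ΔT = 201.0×10³ MPa × 11.1×10⁻⁶ × 216.7 = 483 MPa (compressive).
Compare to σ_y = 336 MPa: σ ≥ σ_y, so it yields.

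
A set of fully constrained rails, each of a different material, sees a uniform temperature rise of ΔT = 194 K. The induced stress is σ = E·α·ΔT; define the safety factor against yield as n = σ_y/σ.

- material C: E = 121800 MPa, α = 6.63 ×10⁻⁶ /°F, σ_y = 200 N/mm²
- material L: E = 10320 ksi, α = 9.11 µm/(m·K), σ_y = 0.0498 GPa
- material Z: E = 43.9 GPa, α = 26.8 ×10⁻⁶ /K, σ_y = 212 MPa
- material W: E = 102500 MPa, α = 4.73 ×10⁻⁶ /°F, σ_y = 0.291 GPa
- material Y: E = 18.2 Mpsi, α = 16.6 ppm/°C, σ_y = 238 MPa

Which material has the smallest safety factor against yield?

Converting E to GPa, α to ×10⁻⁶/K, σ_y to MPa, then σ and n for each:
  material C: E = 121.8, α = 11.9, σ_y = 200.0 → σ = 282 MPa, n = 0.709
  material L: E = 71.15, α = 9.11, σ_y = 49.80 → σ = 126 MPa, n = 0.396
  material Z: E = 43.90, α = 26.8, σ_y = 212.0 → σ = 228 MPa, n = 0.929
  material W: E = 102.5, α = 8.51, σ_y = 291.0 → σ = 169 MPa, n = 1.72
  material Y: E = 125.5, α = 16.6, σ_y = 238.0 → σ = 404 MPa, n = 0.589
The minimum is material L at n = 0.396.

material L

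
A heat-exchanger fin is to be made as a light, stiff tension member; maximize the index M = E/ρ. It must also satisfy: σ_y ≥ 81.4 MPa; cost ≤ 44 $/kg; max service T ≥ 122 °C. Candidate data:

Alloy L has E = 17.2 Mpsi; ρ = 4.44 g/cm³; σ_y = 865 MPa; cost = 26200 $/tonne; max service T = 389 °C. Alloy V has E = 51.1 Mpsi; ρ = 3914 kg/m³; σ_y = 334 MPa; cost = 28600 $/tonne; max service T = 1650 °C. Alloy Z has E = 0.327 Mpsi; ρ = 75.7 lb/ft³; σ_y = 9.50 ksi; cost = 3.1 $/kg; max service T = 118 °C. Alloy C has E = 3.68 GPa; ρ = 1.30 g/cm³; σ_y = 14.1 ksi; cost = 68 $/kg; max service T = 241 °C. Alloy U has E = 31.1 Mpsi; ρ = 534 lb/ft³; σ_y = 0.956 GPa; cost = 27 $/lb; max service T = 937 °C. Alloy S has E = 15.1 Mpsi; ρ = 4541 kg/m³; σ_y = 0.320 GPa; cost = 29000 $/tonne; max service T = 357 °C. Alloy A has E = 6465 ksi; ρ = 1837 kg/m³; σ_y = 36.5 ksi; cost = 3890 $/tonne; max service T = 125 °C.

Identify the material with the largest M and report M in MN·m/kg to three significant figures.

alloy V, M = 90.0 MN·m/kg

Screen on constraints: σ_y ≥ 81.4 MPa; cost ≤ 44 $/kg; max service T ≥ 122 °C. Survivors: alloy L, alloy V, alloy S, alloy A.
After converting to SI:
  alloy L: E = 118.6 GPa, ρ = 4440 kg/m³
  alloy V: E = 352.3 GPa, ρ = 3914 kg/m³
  alloy S: E = 104.1 GPa, ρ = 4541 kg/m³
  alloy A: E = 44.57 GPa, ρ = 1837 kg/m³
  alloy V: M = 90.0 MN·m/kg
  alloy L: M = 26.7 MN·m/kg
  alloy A: M = 24.3 MN·m/kg
  alloy S: M = 22.9 MN·m/kg
The maximum is for alloy V.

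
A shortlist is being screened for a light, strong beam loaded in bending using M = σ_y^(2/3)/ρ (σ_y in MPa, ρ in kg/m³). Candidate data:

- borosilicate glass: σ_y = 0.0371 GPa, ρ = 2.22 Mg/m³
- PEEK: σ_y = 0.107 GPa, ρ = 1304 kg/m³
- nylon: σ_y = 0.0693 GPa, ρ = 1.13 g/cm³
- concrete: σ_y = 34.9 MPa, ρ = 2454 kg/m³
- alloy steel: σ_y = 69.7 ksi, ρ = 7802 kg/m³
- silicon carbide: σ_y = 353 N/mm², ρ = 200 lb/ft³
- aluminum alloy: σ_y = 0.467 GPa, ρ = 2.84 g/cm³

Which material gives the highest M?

Putting every candidate on a common basis:
  borosilicate glass: σ_y = 37.10 MPa, ρ = 2220 kg/m³
  PEEK: σ_y = 107.0 MPa, ρ = 1304 kg/m³
  nylon: σ_y = 69.30 MPa, ρ = 1130 kg/m³
  concrete: σ_y = 34.90 MPa, ρ = 2454 kg/m³
  alloy steel: σ_y = 480.6 MPa, ρ = 7802 kg/m³
  silicon carbide: σ_y = 353.0 MPa, ρ = 3204 kg/m³
  aluminum alloy: σ_y = 467.0 MPa, ρ = 2840 kg/m³
  aluminum alloy: M = 21.2×10⁻³
  PEEK: M = 17.3×10⁻³
  silicon carbide: M = 15.6×10⁻³
  nylon: M = 14.9×10⁻³
  alloy steel: M = 7.86×10⁻³
  borosilicate glass: M = 5.01×10⁻³
  concrete: M = 4.35×10⁻³
Highest index: aluminum alloy.

aluminum alloy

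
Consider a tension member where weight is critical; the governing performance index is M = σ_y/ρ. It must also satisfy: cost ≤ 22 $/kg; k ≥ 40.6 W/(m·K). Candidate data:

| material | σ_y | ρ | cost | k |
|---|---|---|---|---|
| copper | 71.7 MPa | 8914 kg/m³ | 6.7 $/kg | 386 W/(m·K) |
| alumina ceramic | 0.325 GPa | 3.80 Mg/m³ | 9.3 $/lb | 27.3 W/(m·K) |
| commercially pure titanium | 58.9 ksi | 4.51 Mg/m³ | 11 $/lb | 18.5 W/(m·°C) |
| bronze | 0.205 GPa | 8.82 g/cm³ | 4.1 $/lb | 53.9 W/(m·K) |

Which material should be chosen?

Screen on constraints: cost ≤ 22 $/kg; k ≥ 40.6 W/(m·K). Survivors: copper, bronze.
Putting every candidate on a common basis:
  copper: σ_y = 71.70 MPa, ρ = 8914 kg/m³
  bronze: σ_y = 205.0 MPa, ρ = 8820 kg/m³
  bronze: M = 23.2 kN·m/kg
  copper: M = 8.04 kN·m/kg
The maximum is for bronze.

bronze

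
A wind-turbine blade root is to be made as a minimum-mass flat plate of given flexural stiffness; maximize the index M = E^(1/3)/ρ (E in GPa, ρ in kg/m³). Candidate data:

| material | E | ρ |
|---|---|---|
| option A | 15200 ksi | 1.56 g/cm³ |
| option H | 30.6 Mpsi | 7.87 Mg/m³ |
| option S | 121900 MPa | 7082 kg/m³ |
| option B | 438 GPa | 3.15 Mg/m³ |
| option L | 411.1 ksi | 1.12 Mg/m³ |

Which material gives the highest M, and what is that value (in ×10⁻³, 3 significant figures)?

option A, M = 3.02×10⁻³

In SI units:
  option A: E = 104.8 GPa, ρ = 1560 kg/m³
  option H: E = 211.0 GPa, ρ = 7870 kg/m³
  option S: E = 121.9 GPa, ρ = 7082 kg/m³
  option B: E = 438.0 GPa, ρ = 3150 kg/m³
  option L: E = 2.834 GPa, ρ = 1120 kg/m³
  option A: M = 3.02×10⁻³
  option B: M = 2.41×10⁻³
  option L: M = 1.26×10⁻³
  option H: M = 0.756×10⁻³
  option S: M = 0.700×10⁻³
Option A ranks first.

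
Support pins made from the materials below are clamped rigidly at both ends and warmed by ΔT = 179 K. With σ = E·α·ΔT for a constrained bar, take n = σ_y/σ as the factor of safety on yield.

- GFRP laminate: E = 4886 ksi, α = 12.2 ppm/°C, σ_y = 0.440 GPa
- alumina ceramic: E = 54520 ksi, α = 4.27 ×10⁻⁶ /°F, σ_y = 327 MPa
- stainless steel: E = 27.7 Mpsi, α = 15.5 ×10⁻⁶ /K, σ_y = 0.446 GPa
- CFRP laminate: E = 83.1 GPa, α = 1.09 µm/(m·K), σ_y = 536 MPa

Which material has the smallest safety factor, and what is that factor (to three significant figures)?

alumina ceramic, n = 0.632

In consistent units (E in GPa, α in ×10⁻⁶/K, σ_y in MPa):
  GFRP laminate: E = 33.69, α = 12.2, σ_y = 440.0 → σ = 73.6 MPa, n = 5.98
  alumina ceramic: E = 375.9, α = 7.69, σ_y = 327.0 → σ = 517 MPa, n = 0.632
  stainless steel: E = 191.0, α = 15.5, σ_y = 446.0 → σ = 530 MPa, n = 0.842
  CFRP laminate: E = 83.10, α = 1.09, σ_y = 536.0 → σ = 16.2 MPa, n = 33.1
Alumina ceramic has the lowest safety factor, n = 0.632.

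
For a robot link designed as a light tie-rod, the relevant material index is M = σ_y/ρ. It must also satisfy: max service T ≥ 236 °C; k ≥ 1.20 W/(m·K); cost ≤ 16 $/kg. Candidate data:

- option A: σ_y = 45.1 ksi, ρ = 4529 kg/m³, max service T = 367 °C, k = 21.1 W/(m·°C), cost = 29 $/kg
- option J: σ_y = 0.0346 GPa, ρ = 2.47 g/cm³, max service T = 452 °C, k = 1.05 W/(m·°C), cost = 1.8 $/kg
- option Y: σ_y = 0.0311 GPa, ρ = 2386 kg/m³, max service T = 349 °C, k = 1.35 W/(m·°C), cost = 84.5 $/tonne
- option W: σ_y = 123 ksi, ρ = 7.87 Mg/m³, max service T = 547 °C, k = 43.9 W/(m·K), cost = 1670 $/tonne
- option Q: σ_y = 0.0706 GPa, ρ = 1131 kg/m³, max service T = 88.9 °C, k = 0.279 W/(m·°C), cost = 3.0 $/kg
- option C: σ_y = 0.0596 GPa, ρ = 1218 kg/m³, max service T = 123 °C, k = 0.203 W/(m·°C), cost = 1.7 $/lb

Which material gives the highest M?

Screen on constraints: max service T ≥ 236 °C; k ≥ 1.20 W/(m·K); cost ≤ 16 $/kg. Survivors: option Y, option W.
Putting every candidate on a common basis:
  option Y: σ_y = 31.10 MPa, ρ = 2386 kg/m³
  option W: σ_y = 848.1 MPa, ρ = 7870 kg/m³
  option W: M = 108 kN·m/kg
  option Y: M = 13.0 kN·m/kg
Option W ranks first.

option W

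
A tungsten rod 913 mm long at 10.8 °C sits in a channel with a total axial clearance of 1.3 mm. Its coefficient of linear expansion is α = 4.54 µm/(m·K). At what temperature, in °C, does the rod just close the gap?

α·L₀·ΔT = 1.3 mm ⇒ ΔT = 1.3 / (4.54×10⁻⁶ × 913.0) = 313.6 K.
T = 10.8 + 313.6 = 324.4 °C.

324 °C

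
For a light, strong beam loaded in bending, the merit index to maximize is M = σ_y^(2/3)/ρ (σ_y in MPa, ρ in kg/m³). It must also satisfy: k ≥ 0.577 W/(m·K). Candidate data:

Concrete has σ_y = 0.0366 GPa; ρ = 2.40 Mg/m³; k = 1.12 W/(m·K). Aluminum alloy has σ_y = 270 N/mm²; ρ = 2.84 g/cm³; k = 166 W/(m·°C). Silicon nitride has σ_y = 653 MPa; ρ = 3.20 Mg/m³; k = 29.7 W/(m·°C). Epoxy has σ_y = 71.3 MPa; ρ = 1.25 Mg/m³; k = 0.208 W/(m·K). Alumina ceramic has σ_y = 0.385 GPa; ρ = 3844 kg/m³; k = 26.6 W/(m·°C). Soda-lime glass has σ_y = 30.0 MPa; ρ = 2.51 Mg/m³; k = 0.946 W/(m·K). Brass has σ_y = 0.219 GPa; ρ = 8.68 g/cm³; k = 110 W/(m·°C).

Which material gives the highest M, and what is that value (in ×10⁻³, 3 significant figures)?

silicon nitride, M = 23.5×10⁻³

Screen on constraints: k ≥ 0.577 W/(m·K). Survivors: concrete, aluminum alloy, silicon nitride, alumina ceramic, soda-lime glass, brass.
Convert each candidate to consistent units, then evaluate M:
  concrete: σ_y = 36.60 MPa, ρ = 2400 kg/m³
  aluminum alloy: σ_y = 270.0 MPa, ρ = 2840 kg/m³
  silicon nitride: σ_y = 653.0 MPa, ρ = 3200 kg/m³
  alumina ceramic: σ_y = 385.0 MPa, ρ = 3844 kg/m³
  soda-lime glass: σ_y = 30.00 MPa, ρ = 2510 kg/m³
  brass: σ_y = 219.0 MPa, ρ = 8680 kg/m³
  silicon nitride: M = 23.5×10⁻³
  aluminum alloy: M = 14.7×10⁻³
  alumina ceramic: M = 13.8×10⁻³
  concrete: M = 4.59×10⁻³
  brass: M = 4.19×10⁻³
  soda-lime glass: M = 3.85×10⁻³
Silicon nitride ranks first.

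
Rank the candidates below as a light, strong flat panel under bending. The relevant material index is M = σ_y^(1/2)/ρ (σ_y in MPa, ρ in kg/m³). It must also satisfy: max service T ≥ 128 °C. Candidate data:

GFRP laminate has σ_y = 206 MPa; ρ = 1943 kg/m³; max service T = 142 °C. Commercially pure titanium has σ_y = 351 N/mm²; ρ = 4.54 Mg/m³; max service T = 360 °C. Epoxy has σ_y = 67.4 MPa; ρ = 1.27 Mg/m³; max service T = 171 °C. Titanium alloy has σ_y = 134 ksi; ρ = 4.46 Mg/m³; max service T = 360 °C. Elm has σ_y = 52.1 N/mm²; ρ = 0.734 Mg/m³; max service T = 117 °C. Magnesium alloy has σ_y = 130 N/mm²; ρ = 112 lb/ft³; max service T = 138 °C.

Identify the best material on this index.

Screen on constraints: max service T ≥ 128 °C. Survivors: GFRP laminate, commercially pure titanium, epoxy, titanium alloy, magnesium alloy.
Convert each candidate to consistent units, then evaluate M:
  GFRP laminate: σ_y = 206.0 MPa, ρ = 1943 kg/m³
  commercially pure titanium: σ_y = 351.0 MPa, ρ = 4540 kg/m³
  epoxy: σ_y = 67.40 MPa, ρ = 1270 kg/m³
  titanium alloy: σ_y = 923.9 MPa, ρ = 4460 kg/m³
  magnesium alloy: σ_y = 130.0 MPa, ρ = 1794 kg/m³
  GFRP laminate: M = 7.39×10⁻³
  titanium alloy: M = 6.82×10⁻³
  epoxy: M = 6.46×10⁻³
  magnesium alloy: M = 6.36×10⁻³
  commercially pure titanium: M = 4.13×10⁻³
Highest index: GFRP laminate.

GFRP laminate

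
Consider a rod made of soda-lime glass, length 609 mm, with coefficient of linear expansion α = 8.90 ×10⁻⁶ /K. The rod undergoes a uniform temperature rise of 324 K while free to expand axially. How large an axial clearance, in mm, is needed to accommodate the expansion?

1.76 mm

ΔL = α·L₀·ΔT = 8.90×10⁻⁶ × 609 mm × 324.0 K = 1.76 mm.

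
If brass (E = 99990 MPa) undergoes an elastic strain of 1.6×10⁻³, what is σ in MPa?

E = 99990 MPa = 99.99 GPa.
σ = E·ε = 99990 MPa × 1.6×10⁻³ = 160 MPa.

160 MPa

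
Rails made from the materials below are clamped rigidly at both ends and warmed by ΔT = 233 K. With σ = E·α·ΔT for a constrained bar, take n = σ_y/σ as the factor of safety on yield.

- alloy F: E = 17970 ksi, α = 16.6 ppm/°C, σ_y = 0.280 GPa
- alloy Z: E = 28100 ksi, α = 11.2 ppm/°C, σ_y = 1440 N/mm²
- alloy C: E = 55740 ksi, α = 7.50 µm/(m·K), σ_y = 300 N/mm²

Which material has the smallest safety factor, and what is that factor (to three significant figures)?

alloy C, n = 0.447

Converting E to GPa, α to ×10⁻⁶/K, σ_y to MPa, then σ and n for each:
  alloy F: E = 123.9, α = 16.6, σ_y = 280.0 → σ = 479 MPa, n = 0.584
  alloy Z: E = 193.7, α = 11.2, σ_y = 1440 → σ = 506 MPa, n = 2.85
  alloy C: E = 384.3, α = 7.50, σ_y = 300.0 → σ = 672 MPa, n = 0.447
The minimum is alloy C at n = 0.447.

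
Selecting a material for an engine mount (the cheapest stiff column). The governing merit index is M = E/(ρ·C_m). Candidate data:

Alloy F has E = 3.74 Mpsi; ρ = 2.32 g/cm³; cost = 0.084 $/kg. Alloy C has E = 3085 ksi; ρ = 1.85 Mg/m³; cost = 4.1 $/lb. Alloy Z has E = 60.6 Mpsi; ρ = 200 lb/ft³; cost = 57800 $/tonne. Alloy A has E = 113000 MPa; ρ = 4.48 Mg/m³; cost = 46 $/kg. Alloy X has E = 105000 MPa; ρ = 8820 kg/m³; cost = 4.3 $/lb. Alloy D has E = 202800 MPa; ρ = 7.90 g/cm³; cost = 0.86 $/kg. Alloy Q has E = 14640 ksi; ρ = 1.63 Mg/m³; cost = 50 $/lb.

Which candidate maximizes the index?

alloy F

Convert each candidate to consistent units, then evaluate M:
  alloy F: E = 25.79 GPa, ρ = 2320 kg/m³, cost = 0.08400 $/kg
  alloy C: E = 21.27 GPa, ρ = 1850 kg/m³, cost = 9.039 $/kg
  alloy Z: E = 417.8 GPa, ρ = 3204 kg/m³, cost = 57.80 $/kg
  alloy A: E = 113.0 GPa, ρ = 4480 kg/m³, cost = 46.00 $/kg
  alloy X: E = 105.0 GPa, ρ = 8820 kg/m³, cost = 9.480 $/kg
  alloy D: E = 202.8 GPa, ρ = 7900 kg/m³, cost = 0.8600 $/kg
  alloy Q: E = 100.9 GPa, ρ = 1630 kg/m³, cost = 110.2 $/kg
  alloy F: M = 132 MN·m per $
  alloy D: M = 29.8 MN·m per $
  alloy Z: M = 2.26 MN·m per $
  alloy C: M = 1.27 MN·m per $
  alloy X: M = 1.26 MN·m per $
  alloy Q: M = 0.562 MN·m per $
  alloy A: M = 0.548 MN·m per $
Alloy F has the largest M.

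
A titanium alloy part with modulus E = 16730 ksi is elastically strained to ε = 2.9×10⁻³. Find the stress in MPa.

335 MPa

E = 16730 ksi = 115.3 GPa.
σ = E·ε = 115300 MPa × 2.9×10⁻³ = 335 MPa.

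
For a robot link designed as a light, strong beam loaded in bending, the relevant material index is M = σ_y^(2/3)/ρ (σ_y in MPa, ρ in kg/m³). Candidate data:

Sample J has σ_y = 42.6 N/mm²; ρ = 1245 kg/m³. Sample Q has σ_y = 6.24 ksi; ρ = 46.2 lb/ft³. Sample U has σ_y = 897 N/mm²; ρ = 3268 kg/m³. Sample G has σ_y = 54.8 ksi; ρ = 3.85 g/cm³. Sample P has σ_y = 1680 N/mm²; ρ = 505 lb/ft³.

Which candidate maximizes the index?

sample U

After converting to SI:
  sample J: σ_y = 42.60 MPa, ρ = 1245 kg/m³
  sample Q: σ_y = 43.02 MPa, ρ = 740.1 kg/m³
  sample U: σ_y = 897.0 MPa, ρ = 3268 kg/m³
  sample G: σ_y = 377.8 MPa, ρ = 3850 kg/m³
  sample P: σ_y = 1680 MPa, ρ = 8089 kg/m³
  sample U: M = 28.5×10⁻³
  sample P: M = 17.5×10⁻³
  sample Q: M = 16.6×10⁻³
  sample G: M = 13.6×10⁻³
  sample J: M = 9.80×10⁻³
Sample U ranks first.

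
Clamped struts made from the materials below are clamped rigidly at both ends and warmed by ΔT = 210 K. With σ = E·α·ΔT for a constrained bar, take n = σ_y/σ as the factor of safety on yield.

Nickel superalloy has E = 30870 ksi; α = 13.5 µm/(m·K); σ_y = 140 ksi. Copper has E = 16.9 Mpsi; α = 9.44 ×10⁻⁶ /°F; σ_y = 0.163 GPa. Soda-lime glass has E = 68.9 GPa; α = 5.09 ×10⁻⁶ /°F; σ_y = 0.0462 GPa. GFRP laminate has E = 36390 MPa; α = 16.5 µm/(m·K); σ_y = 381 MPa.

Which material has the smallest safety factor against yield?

soda-lime glass

In consistent units (E in GPa, α in ×10⁻⁶/K, σ_y in MPa):
  nickel superalloy: E = 212.8, α = 13.5, σ_y = 965.3 → σ = 603 MPa, n = 1.60
  copper: E = 116.5, α = 17.0, σ_y = 163.0 → σ = 416 MPa, n = 0.392
  soda-lime glass: E = 68.90, α = 9.16, σ_y = 46.20 → σ = 133 MPa, n = 0.349
  GFRP laminate: E = 36.39, α = 16.5, σ_y = 381.0 → σ = 126 MPa, n = 3.02
Smallest n: soda-lime glass with n = 0.349.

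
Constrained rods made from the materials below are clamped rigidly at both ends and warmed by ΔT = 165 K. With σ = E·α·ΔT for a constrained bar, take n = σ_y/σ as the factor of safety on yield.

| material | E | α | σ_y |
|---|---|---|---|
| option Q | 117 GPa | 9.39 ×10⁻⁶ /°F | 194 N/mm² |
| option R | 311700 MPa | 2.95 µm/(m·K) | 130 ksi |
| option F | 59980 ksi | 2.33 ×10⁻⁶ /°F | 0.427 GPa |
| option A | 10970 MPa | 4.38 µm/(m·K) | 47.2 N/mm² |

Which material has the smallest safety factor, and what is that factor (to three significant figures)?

In consistent units (E in GPa, α in ×10⁻⁶/K, σ_y in MPa):
  option Q: E = 117.0, α = 16.9, σ_y = 194.0 → σ = 326 MPa, n = 0.595
  option R: E = 311.7, α = 2.95, σ_y = 896.3 → σ = 152 MPa, n = 5.91
  option F: E = 413.5, α = 4.19, σ_y = 427.0 → σ = 286 MPa, n = 1.49
  option A: E = 10.97, α = 4.38, σ_y = 47.20 → σ = 7.93 MPa, n = 5.95
Smallest n: option Q with n = 0.595.

option Q, n = 0.595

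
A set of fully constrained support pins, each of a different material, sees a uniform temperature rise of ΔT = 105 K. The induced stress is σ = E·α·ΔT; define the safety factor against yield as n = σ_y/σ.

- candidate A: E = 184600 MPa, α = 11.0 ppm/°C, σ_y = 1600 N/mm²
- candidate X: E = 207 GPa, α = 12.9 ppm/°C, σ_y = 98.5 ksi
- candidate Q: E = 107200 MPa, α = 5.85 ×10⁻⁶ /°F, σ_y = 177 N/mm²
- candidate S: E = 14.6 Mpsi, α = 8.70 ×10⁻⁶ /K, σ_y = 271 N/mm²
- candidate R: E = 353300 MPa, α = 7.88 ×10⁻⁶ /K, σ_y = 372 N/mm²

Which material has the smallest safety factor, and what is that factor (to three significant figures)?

With everything in SI (GPa, ×10⁻⁶/K, MPa):
  candidate A: E = 184.6, α = 11.0, σ_y = 1600 → σ = 213 MPa, n = 7.50
  candidate X: E = 207.0, α = 12.9, σ_y = 679.1 → σ = 280 MPa, n = 2.42
  candidate Q: E = 107.2, α = 10.5, σ_y = 177.0 → σ = 119 MPa, n = 1.49
  candidate S: E = 100.7, α = 8.70, σ_y = 271.0 → σ = 92.0 MPa, n = 2.95
  candidate R: E = 353.3, α = 7.88, σ_y = 372.0 → σ = 292 MPa, n = 1.27
Candidate R has the lowest safety factor, n = 1.27.

candidate R, n = 1.27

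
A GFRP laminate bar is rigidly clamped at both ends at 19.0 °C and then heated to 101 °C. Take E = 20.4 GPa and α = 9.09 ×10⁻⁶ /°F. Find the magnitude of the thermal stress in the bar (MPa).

α = 9.09×10⁻⁶/°F × 9/5 = 16.4×10⁻⁶/K.
ΔT = 82.00 K. Constrained thermal stress σ = E·α·ΔT = 20.40×10³ MPa × 16.4×10⁻⁶ × 82.00 = 27.4 MPa (compressive).

27.4 MPa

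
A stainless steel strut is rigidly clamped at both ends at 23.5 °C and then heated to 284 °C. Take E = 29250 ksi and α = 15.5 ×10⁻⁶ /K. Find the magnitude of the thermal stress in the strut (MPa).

E = 29250 ksi = 201.7 GPa.
ΔT = 260.5 K. Constrained thermal stress σ = E·α·ΔT = 201.7×10³ MPa × 15.5×10⁻⁶ × 260.5 = 814 MPa (compressive).

814 MPa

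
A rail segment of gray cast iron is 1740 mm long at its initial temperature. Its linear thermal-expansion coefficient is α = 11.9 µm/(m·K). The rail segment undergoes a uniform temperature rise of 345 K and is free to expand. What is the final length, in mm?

1747.1 mm

ΔL = α·L₀·ΔT = 11.9×10⁻⁶ × 1740 mm × 345.0 K = 7.14 mm.
L = L₀ + ΔL = 1740 + 7.14 = 1747.1 mm.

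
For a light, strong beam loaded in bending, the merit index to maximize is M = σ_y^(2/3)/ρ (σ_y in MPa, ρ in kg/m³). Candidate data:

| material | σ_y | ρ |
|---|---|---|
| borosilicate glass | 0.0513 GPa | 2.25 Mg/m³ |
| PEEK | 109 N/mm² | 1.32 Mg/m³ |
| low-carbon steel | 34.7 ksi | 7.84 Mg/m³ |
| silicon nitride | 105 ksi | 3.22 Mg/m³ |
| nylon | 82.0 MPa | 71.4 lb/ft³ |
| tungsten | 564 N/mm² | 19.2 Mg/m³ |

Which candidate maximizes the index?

Convert each candidate to consistent units, then evaluate M:
  borosilicate glass: σ_y = 51.30 MPa, ρ = 2250 kg/m³
  PEEK: σ_y = 109.0 MPa, ρ = 1320 kg/m³
  low-carbon steel: σ_y = 239.2 MPa, ρ = 7840 kg/m³
  silicon nitride: σ_y = 723.9 MPa, ρ = 3220 kg/m³
  nylon: σ_y = 82.00 MPa, ρ = 1144 kg/m³
  tungsten: σ_y = 564.0 MPa, ρ = 19200 kg/m³
  silicon nitride: M = 25.0×10⁻³
  PEEK: M = 17.3×10⁻³
  nylon: M = 16.5×10⁻³
  borosilicate glass: M = 6.14×10⁻³
  low-carbon steel: M = 4.92×10⁻³
  tungsten: M = 3.56×10⁻³
Silicon nitride has the largest M.

silicon nitride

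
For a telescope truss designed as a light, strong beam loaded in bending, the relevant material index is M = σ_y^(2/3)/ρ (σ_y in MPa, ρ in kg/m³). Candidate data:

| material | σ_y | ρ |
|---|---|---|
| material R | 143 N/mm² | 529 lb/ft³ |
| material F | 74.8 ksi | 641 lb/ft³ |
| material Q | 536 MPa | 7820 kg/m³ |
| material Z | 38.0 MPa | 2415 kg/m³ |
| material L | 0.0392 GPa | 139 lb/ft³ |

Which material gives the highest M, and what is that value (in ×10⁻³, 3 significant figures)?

Convert each candidate to consistent units, then evaluate M:
  material R: σ_y = 143.0 MPa, ρ = 8474 kg/m³
  material F: σ_y = 515.7 MPa, ρ = 10270 kg/m³
  material Q: σ_y = 536.0 MPa, ρ = 7820 kg/m³
  material Z: σ_y = 38.00 MPa, ρ = 2415 kg/m³
  material L: σ_y = 39.20 MPa, ρ = 2227 kg/m³
  material Q: M = 8.44×10⁻³
  material F: M = 6.26×10⁻³
  material L: M = 5.18×10⁻³
  material Z: M = 4.68×10⁻³
  material R: M = 3.23×10⁻³
Material Q ranks first.

material Q, M = 8.44×10⁻³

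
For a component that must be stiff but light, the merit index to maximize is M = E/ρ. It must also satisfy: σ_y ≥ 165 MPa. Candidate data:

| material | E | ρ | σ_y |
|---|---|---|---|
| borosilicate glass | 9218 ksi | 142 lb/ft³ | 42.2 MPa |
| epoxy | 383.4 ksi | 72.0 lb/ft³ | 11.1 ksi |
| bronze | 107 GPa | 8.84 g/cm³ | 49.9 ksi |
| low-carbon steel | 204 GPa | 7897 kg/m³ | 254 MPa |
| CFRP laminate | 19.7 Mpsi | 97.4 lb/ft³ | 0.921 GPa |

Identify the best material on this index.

CFRP laminate

Screen on constraints: σ_y ≥ 165 MPa. Survivors: bronze, low-carbon steel, CFRP laminate.
Putting every candidate on a common basis:
  bronze: E = 107.0 GPa, ρ = 8840 kg/m³
  low-carbon steel: E = 204.0 GPa, ρ = 7897 kg/m³
  CFRP laminate: E = 135.8 GPa, ρ = 1560 kg/m³
  CFRP laminate: M = 87.1 MN·m/kg
  low-carbon steel: M = 25.8 MN·m/kg
  bronze: M = 12.1 MN·m/kg
CFRP laminate ranks first.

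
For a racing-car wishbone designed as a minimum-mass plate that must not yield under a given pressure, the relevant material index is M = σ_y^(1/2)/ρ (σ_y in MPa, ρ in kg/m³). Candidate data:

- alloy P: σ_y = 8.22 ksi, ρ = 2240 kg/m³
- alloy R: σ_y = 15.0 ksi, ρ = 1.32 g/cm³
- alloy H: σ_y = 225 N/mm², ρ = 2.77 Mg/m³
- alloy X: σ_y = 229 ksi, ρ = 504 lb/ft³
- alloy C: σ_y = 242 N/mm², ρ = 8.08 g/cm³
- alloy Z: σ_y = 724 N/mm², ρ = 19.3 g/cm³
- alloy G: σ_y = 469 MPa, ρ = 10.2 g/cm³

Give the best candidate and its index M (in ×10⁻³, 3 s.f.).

alloy R, M = 7.70×10⁻³

In SI units:
  alloy P: σ_y = 56.67 MPa, ρ = 2240 kg/m³
  alloy R: σ_y = 103.4 MPa, ρ = 1320 kg/m³
  alloy H: σ_y = 225.0 MPa, ρ = 2770 kg/m³
  alloy X: σ_y = 1579 MPa, ρ = 8073 kg/m³
  alloy C: σ_y = 242.0 MPa, ρ = 8080 kg/m³
  alloy Z: σ_y = 724.0 MPa, ρ = 19300 kg/m³
  alloy G: σ_y = 469.0 MPa, ρ = 10200 kg/m³
  alloy R: M = 7.70×10⁻³
  alloy H: M = 5.42×10⁻³
  alloy X: M = 4.92×10⁻³
  alloy P: M = 3.36×10⁻³
  alloy G: M = 2.12×10⁻³
  alloy C: M = 1.93×10⁻³
  alloy Z: M = 1.39×10⁻³
Alloy R has the largest M.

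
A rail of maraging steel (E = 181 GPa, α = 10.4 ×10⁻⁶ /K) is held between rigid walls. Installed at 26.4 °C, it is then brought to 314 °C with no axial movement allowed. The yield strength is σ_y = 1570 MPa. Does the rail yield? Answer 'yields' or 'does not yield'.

does not yield

ΔT = 287.6 K. Constrained thermal stress σ = E·α·ΔT = 181.0×10³ MPa × 10.4×10⁻⁶ × 287.6 = 541 MPa (compressive).
Compare to σ_y = 1570 MPa: σ < σ_y, so it does not yield.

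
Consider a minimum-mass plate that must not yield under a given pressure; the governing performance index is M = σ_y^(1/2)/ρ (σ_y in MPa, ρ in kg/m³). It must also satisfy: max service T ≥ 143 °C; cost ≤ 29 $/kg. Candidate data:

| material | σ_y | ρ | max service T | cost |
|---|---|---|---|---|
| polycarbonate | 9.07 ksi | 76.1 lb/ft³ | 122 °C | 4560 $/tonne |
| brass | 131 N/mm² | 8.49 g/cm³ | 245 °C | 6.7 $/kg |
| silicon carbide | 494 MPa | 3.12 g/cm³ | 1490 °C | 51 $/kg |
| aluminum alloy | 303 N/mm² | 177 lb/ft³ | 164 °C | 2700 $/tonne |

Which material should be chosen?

aluminum alloy

Screen on constraints: max service T ≥ 143 °C; cost ≤ 29 $/kg. Survivors: brass, aluminum alloy.
In SI units:
  brass: σ_y = 131.0 MPa, ρ = 8490 kg/m³
  aluminum alloy: σ_y = 303.0 MPa, ρ = 2835 kg/m³
  aluminum alloy: M = 6.14×10⁻³
  brass: M = 1.35×10⁻³
The maximum is for aluminum alloy.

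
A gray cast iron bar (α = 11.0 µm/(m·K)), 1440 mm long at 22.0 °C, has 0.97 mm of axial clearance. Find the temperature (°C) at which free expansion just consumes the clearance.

83.2 °C

α·L₀·ΔT = 0.97 mm ⇒ ΔT = 0.97 / (11.0×10⁻⁶ × 1440.0) = 61.24 K.
T = 22.0 + 61.24 = 83.24 °C.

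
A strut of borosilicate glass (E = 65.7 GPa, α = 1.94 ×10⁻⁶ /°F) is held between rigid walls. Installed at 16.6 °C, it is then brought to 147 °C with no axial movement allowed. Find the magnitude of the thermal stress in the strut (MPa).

α = 1.94×10⁻⁶/°F × 9/5 = 3.49×10⁻⁶/K.
ΔT = 130.4 K. Constrained thermal stress σ = E·α·ΔT = 65.70×10³ MPa × 3.49×10⁻⁶ × 130.4 = 29.9 MPa (compressive).

29.9 MPa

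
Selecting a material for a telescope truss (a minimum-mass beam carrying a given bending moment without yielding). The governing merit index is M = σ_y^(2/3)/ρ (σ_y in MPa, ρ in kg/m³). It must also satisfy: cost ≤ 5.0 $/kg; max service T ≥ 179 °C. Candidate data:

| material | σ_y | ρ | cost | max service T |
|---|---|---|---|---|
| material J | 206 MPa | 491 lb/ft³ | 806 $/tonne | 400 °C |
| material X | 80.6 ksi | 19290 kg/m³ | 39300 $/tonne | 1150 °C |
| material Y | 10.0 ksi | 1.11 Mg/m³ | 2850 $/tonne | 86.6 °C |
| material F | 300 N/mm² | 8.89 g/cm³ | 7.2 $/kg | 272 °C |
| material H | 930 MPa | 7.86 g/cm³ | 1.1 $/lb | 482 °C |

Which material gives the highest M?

Screen on constraints: cost ≤ 5.0 $/kg; max service T ≥ 179 °C. Survivors: material J, material H.
Putting every candidate on a common basis:
  material J: σ_y = 206.0 MPa, ρ = 7865 kg/m³
  material H: σ_y = 930.0 MPa, ρ = 7860 kg/m³
  material H: M = 12.1×10⁻³
  material J: M = 4.43×10⁻³
Highest index: material H.

material H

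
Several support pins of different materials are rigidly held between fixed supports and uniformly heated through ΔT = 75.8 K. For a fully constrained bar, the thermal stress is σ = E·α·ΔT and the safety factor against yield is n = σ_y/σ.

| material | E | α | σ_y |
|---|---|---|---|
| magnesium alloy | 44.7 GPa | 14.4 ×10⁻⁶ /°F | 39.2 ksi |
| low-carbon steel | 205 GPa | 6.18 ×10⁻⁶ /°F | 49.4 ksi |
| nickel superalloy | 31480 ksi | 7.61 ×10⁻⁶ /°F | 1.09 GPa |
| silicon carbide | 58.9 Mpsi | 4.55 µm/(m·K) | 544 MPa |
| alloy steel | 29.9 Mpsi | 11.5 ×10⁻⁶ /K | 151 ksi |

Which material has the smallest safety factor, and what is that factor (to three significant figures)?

low-carbon steel, n = 1.97

Converting E to GPa, α to ×10⁻⁶/K, σ_y to MPa, then σ and n for each:
  magnesium alloy: E = 44.70, α = 25.9, σ_y = 270.3 → σ = 87.8 MPa, n = 3.08
  low-carbon steel: E = 205.0, α = 11.1, σ_y = 340.6 → σ = 173 MPa, n = 1.97
  nickel superalloy: E = 217.0, α = 13.7, σ_y = 1090 → σ = 225 MPa, n = 4.84
  silicon carbide: E = 406.1, α = 4.55, σ_y = 544.0 → σ = 140 MPa, n = 3.88
  alloy steel: E = 206.2, α = 11.5, σ_y = 1041 → σ = 180 MPa, n = 5.79
The minimum is low-carbon steel at n = 1.97.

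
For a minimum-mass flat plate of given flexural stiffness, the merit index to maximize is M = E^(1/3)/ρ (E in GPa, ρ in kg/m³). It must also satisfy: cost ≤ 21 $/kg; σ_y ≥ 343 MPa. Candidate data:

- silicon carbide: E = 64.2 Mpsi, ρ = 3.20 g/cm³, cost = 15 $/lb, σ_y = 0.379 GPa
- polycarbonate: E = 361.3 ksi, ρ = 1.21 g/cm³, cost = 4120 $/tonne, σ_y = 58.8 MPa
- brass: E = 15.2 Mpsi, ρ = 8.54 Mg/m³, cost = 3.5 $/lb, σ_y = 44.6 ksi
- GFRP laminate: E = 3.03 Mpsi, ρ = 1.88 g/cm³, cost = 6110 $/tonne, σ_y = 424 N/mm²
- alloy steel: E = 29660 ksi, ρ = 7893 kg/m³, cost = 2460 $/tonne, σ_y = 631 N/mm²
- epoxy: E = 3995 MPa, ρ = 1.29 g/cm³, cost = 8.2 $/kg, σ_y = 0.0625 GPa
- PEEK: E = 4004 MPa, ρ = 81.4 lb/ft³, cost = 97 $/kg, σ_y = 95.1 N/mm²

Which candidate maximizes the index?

GFRP laminate

Screen on constraints: cost ≤ 21 $/kg; σ_y ≥ 343 MPa. Survivors: GFRP laminate, alloy steel.
Putting every candidate on a common basis:
  GFRP laminate: E = 20.89 GPa, ρ = 1880 kg/m³
  alloy steel: E = 204.5 GPa, ρ = 7893 kg/m³
  GFRP laminate: M = 1.46×10⁻³
  alloy steel: M = 0.746×10⁻³
The maximum is for GFRP laminate.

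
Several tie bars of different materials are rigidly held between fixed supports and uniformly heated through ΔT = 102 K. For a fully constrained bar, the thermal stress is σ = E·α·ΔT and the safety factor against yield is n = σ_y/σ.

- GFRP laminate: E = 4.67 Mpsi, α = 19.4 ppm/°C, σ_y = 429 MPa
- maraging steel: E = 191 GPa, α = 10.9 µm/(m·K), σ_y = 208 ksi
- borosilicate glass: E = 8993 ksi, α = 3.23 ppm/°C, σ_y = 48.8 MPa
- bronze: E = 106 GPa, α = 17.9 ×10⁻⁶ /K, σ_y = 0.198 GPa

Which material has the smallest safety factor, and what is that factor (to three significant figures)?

bronze, n = 1.02

In consistent units (E in GPa, α in ×10⁻⁶/K, σ_y in MPa):
  GFRP laminate: E = 32.20, α = 19.4, σ_y = 429.0 → σ = 63.7 MPa, n = 6.73
  maraging steel: E = 191.0, α = 10.9, σ_y = 1434 → σ = 212 MPa, n = 6.75
  borosilicate glass: E = 62.00, α = 3.23, σ_y = 48.80 → σ = 20.4 MPa, n = 2.39
  bronze: E = 106.0, α = 17.9, σ_y = 198.0 → σ = 194 MPa, n = 1.02
The minimum is bronze at n = 1.02.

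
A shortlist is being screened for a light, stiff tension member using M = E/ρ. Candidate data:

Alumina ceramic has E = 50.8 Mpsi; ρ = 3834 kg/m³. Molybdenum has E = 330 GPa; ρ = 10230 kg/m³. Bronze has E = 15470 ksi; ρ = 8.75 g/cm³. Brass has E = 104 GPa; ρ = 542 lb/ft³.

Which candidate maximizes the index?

Putting every candidate on a common basis:
  alumina ceramic: E = 350.3 GPa, ρ = 3834 kg/m³
  molybdenum: E = 330.0 GPa, ρ = 10230 kg/m³
  bronze: E = 106.7 GPa, ρ = 8750 kg/m³
  brass: E = 104.0 GPa, ρ = 8682 kg/m³
  alumina ceramic: M = 91.4 MN·m/kg
  molybdenum: M = 32.3 MN·m/kg
  bronze: M = 12.2 MN·m/kg
  brass: M = 12.0 MN·m/kg
Alumina ceramic ranks first.

alumina ceramic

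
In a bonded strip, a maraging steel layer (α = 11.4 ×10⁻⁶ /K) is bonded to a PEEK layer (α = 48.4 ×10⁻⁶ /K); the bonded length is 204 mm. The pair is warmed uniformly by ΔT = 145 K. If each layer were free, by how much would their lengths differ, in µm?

Δα = |11.4 − 48.4|×10⁻⁶/K = 37.0×10⁻⁶/K.
ΔL_mismatch = Δα·L·ΔT = 37.0×10⁻⁶ × 204.0 mm × 145.0 K = 1090 µm.

1090 µm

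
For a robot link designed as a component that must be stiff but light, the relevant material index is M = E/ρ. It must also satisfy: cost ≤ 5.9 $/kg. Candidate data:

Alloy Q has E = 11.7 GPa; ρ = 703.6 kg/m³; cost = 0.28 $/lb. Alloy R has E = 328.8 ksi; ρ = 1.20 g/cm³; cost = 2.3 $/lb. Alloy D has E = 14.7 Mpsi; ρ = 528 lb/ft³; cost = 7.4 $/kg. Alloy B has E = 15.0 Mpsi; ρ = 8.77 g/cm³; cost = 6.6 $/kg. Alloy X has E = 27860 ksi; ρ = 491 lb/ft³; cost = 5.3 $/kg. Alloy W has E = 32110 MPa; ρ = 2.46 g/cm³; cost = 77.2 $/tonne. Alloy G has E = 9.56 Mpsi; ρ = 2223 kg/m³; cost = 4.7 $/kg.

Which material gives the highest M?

Screen on constraints: cost ≤ 5.9 $/kg. Survivors: alloy Q, alloy R, alloy X, alloy W, alloy G.
In SI units:
  alloy Q: E = 11.70 GPa, ρ = 703.6 kg/m³
  alloy R: E = 2.267 GPa, ρ = 1200 kg/m³
  alloy X: E = 192.1 GPa, ρ = 7865 kg/m³
  alloy W: E = 32.11 GPa, ρ = 2460 kg/m³
  alloy G: E = 65.91 GPa, ρ = 2223 kg/m³
  alloy G: M = 29.7 MN·m/kg
  alloy X: M = 24.4 MN·m/kg
  alloy Q: M = 16.6 MN·m/kg
  alloy W: M = 13.1 MN·m/kg
  alloy R: M = 1.89 MN·m/kg
Highest index: alloy G.

alloy G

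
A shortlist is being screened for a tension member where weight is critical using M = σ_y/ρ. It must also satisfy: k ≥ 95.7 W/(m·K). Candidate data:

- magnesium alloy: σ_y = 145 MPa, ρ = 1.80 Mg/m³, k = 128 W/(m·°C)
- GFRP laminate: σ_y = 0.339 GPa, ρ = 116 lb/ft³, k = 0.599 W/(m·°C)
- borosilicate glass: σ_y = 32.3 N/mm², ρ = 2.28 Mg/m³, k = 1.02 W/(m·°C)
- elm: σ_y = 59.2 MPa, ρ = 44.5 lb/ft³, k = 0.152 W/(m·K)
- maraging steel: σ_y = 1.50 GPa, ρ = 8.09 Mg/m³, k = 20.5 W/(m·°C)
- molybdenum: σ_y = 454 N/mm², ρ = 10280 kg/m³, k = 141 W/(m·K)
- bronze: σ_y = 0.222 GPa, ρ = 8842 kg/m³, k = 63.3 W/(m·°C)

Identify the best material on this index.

magnesium alloy

Screen on constraints: k ≥ 95.7 W/(m·K). Survivors: magnesium alloy, molybdenum.
Convert each candidate to consistent units, then evaluate M:
  magnesium alloy: σ_y = 145.0 MPa, ρ = 1800 kg/m³
  molybdenum: σ_y = 454.0 MPa, ρ = 10280 kg/m³
  magnesium alloy: M = 80.6 kN·m/kg
  molybdenum: M = 44.2 kN·m/kg
Highest index: magnesium alloy.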